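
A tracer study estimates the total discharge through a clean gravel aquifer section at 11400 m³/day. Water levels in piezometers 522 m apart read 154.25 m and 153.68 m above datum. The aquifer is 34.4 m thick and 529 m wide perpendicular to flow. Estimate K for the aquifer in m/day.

574

Cross-sectional area A = 529 × 34.4 = 18198 m².
Hydraulic gradient i = (154.25 − 153.68) / 522 = 0.57 / 522 = 0.001092.
From Q = K·A·i, K = Q / (A·i) = 11400 / (18198 × 0.001092) = 573.7 m/day.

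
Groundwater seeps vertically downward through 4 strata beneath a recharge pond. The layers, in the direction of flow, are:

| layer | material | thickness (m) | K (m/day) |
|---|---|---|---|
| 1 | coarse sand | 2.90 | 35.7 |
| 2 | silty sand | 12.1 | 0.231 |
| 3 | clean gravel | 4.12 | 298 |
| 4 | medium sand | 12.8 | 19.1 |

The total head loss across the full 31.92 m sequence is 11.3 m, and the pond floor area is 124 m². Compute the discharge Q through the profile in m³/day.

Flow is perpendicular to layering, so the layers act in series and the equivalent K is the thickness-weighted harmonic mean.
Total thickness L = 2.90 + 12.1 + 4.12 + 12.8 = 31.92 m.
Σ(b_i/K_i) = 2.90/35.7 + 12.1/0.231 + 4.12/298 + 12.8/19.1 = 53.15 d.
K_eq = L / Σ(b_i/K_i) = 31.92 / 53.15 = 0.6006 m/day.
Q = K_eq · A · (Δh/L) = 0.6006 × 124 × (11.3/31.92) = 26.37 m³/day.

26.4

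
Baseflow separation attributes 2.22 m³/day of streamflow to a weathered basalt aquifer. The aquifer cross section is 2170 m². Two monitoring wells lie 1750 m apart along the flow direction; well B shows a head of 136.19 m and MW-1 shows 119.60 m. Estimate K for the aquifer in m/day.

0.108

Hydraulic gradient i = (136.19 − 119.60) / 1750 = 16.59 / 1750 = 0.009480.
From Q = K·A·i, K = Q / (A·i) = 2.22 / (2170 × 0.009480) = 0.1079 m/day.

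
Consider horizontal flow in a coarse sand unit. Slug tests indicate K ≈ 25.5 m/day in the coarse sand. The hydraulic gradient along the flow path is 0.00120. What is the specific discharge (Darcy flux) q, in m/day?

0.0306

Hydraulic gradient i = 0.00120.
Specific discharge q = K · i = 25.50 × 0.001200 = 0.03060 m/day.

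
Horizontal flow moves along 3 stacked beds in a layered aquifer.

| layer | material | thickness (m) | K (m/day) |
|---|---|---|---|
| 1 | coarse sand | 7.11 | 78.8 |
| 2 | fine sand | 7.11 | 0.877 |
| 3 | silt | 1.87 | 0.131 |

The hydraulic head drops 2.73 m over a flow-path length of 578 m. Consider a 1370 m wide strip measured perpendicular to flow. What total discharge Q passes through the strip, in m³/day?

3670

Flow is parallel to layering, so each bed carries its own Darcy discharge and the transmissivities add.
Σ(K_i·b_i) = 78.8×7.11 + 0.877×7.11 + 0.131×1.87 = 566.7 m²/day.
Hydraulic gradient i = Δh / L = 2.73 / 578 = 0.004723.
Q = Σ(K_i·b_i) · W · i = 566.7 × 1370 × 0.004723 = 3667 m³/day.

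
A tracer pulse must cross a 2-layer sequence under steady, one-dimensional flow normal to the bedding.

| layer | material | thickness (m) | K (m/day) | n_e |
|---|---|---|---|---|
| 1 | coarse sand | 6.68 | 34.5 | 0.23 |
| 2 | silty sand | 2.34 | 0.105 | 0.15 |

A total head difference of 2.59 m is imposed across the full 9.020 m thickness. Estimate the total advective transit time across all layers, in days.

With flow normal to the layers, continuity requires the same specific discharge q through every layer.
Σ(b_i/K_i) = 6.68/34.5 + 2.34/0.105 = 22.48 d.
q = Δh / Σ(b_i/K_i) = 2.59 / 22.48 = 0.1152 m/day.
In each layer the seepage velocity is v_i = q/n_i, so the layer transit time is t_i = b_i·n_i / q:
  layer 1 (coarse sand): t_1 = 6.68 × 0.23 / 0.1152 = 13.33 d
  layer 2 (silty sand): t_2 = 2.34 × 0.15 / 0.1152 = 3.046 d
Total t = Σ t_i = 16.38 days.

16.4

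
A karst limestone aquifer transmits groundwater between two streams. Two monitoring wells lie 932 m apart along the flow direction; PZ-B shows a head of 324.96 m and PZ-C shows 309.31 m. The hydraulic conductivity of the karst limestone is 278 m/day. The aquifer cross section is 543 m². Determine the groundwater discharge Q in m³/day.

Hydraulic gradient i = (324.96 − 309.31) / 932 = 15.65 / 932 = 0.01679.
Darcy's law: Q = K · A · i = 278.0 × 543.0 × 0.01679 = 2535 m³/day.

2530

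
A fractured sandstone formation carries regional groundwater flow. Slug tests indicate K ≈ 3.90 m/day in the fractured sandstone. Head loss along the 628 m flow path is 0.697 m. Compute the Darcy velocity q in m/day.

Hydraulic gradient i = Δh / L = 0.697 / 628 = 0.001110.
Specific discharge q = K · i = 3.900 × 0.001110 = 0.004329 m/day.

0.00433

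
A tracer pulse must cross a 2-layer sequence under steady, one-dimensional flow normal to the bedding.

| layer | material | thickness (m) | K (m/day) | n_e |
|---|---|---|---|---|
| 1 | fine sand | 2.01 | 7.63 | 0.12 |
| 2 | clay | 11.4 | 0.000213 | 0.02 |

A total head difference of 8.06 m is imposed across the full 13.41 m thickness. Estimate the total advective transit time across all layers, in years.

8.53

With flow normal to the layers, continuity requires the same specific discharge q through every layer.
Σ(b_i/K_i) = 2.01/7.63 + 11.4/0.000213 = 53521 d.
q = Δh / Σ(b_i/K_i) = 8.06 / 53521 = 0.0001506 m/day.
In each layer the seepage velocity is v_i = q/n_i, so the layer transit time is t_i = b_i·n_i / q:
  layer 1 (fine sand): t_1 = 2.01 × 0.12 / 0.0001506 = 1602 d
  layer 2 (clay): t_2 = 11.4 × 0.02 / 0.0001506 = 1514 d
Total t = Σ t_i = 3116 days = 8.530 years.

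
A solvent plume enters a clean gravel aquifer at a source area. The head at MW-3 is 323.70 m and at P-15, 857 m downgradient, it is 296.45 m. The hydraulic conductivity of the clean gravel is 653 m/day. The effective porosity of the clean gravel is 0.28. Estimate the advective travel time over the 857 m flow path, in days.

11.6

Hydraulic gradient i = (323.70 − 296.45) / 857 = 27.25 / 857 = 0.03180.
Darcy flux q = K · i = 653.0 × 0.03180 = 20.76 m/day.
Seepage velocity v = q / n_e = 20.76 / 0.28 = 74.16 m/day.
Travel time t = L / v = 857 / 74.16 = 11.56 days.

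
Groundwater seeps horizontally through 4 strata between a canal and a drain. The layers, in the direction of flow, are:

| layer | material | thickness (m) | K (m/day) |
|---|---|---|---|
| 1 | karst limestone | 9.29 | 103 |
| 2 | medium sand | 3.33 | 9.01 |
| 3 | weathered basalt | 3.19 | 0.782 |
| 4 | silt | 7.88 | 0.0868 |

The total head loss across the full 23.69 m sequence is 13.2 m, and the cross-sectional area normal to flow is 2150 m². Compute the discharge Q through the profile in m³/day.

298

Flow is perpendicular to layering, so the layers act in series and the equivalent K is the thickness-weighted harmonic mean.
Total thickness L = 9.29 + 3.33 + 3.19 + 7.88 = 23.69 m.
Σ(b_i/K_i) = 9.29/103 + 3.33/9.01 + 3.19/0.782 + 7.88/0.0868 = 95.32 d.
K_eq = L / Σ(b_i/K_i) = 23.69 / 95.32 = 0.2485 m/day.
Q = K_eq · A · (Δh/L) = 0.2485 × 2150 × (13.2/23.69) = 297.7 m³/day.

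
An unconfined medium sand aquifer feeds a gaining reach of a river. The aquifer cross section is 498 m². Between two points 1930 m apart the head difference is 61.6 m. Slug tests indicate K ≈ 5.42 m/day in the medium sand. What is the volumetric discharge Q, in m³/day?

86.1

Hydraulic gradient i = Δh / L = 61.6 / 1930 = 0.03192.
Darcy's law: Q = K · A · i = 5.420 × 498.0 × 0.03192 = 86.15 m³/day.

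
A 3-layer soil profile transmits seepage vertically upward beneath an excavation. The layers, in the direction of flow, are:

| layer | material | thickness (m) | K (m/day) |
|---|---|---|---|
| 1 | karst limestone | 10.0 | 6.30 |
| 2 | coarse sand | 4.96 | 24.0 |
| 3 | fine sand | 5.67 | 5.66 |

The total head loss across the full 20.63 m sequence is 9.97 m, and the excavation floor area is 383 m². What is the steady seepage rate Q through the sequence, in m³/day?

1370

Flow is perpendicular to layering, so the layers act in series and the equivalent K is the thickness-weighted harmonic mean.
Total thickness L = 10.0 + 4.96 + 5.67 = 20.63 m.
Σ(b_i/K_i) = 10.0/6.30 + 4.96/24.0 + 5.67/5.66 = 2.796 d.
K_eq = L / Σ(b_i/K_i) = 20.63 / 2.796 = 7.379 m/day.
Q = K_eq · A · (Δh/L) = 7.379 × 383 × (9.97/20.63) = 1366 m³/day.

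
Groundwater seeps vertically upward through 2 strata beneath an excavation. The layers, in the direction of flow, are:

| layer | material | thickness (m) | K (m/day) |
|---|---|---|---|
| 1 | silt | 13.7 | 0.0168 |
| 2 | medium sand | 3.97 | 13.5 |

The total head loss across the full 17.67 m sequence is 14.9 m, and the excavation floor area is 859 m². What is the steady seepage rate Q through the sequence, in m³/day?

Flow is perpendicular to layering, so the layers act in series and the equivalent K is the thickness-weighted harmonic mean.
Total thickness L = 13.7 + 3.97 = 17.67 m.
Σ(b_i/K_i) = 13.7/0.0168 + 3.97/13.5 = 815.8 d.
K_eq = L / Σ(b_i/K_i) = 17.67 / 815.8 = 0.02166 m/day.
Q = K_eq · A · (Δh/L) = 0.02166 × 859 × (14.9/17.67) = 15.69 m³/day.

15.7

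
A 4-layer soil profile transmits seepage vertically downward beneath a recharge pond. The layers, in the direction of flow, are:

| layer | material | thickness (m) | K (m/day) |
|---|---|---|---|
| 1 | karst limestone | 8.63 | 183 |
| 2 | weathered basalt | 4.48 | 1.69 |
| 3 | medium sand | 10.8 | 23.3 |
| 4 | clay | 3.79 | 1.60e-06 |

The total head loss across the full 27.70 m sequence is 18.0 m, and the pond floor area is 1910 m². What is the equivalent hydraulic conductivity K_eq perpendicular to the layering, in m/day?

1.17e-05

Flow is perpendicular to layering, so the layers act in series and the equivalent K is the thickness-weighted harmonic mean.
Total thickness L = 8.63 + 4.48 + 10.8 + 3.79 = 27.70 m.
Σ(b_i/K_i) = 8.63/183 + 4.48/1.69 + 10.8/23.3 + 3.79/1.60e-06 = 2.369e+06 d.
K_eq = L / Σ(b_i/K_i) = 27.70 / 2.369e+06 = 1.169e-05 m/day.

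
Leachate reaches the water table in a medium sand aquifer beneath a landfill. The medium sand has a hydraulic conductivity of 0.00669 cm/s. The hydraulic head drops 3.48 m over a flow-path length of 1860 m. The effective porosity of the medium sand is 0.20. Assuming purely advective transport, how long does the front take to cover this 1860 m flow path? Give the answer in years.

Convert K: 0.00669 cm/s × 864 = 5.780 m/day.
Hydraulic gradient i = Δh / L = 3.48 / 1860 = 0.001871.
Darcy flux q = K · i = 5.780 × 0.001871 = 0.01081 m/day.
Seepage velocity v = q / n_e = 0.01081 / 0.20 = 0.05407 m/day.
Travel time t = L / v = 1860 / 0.05407 = 34398 days = 94.18 years.

94.2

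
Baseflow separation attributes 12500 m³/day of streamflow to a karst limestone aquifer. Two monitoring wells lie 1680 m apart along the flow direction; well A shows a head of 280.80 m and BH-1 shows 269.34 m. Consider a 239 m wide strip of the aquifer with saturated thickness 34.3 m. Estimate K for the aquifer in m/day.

Cross-sectional area A = 239 × 34.3 = 8198 m².
Hydraulic gradient i = (280.80 − 269.34) / 1680 = 11.46 / 1680 = 0.006821.
From Q = K·A·i, K = Q / (A·i) = 12500 / (8198 × 0.006821) = 223.5 m/day.

224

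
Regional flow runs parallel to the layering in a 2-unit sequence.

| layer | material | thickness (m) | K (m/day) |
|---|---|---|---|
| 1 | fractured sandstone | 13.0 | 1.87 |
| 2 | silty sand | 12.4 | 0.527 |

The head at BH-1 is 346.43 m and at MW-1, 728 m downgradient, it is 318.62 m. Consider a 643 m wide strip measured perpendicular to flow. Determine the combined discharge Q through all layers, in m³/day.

758

Flow is parallel to layering, so each bed carries its own Darcy discharge and the transmissivities add.
Σ(K_i·b_i) = 1.87×13.0 + 0.527×12.4 = 30.84 m²/day.
Hydraulic gradient i = (346.43 − 318.62) / 728 = 27.81 / 728 = 0.03820.
Q = Σ(K_i·b_i) · W · i = 30.84 × 643 × 0.03820 = 757.6 m³/day.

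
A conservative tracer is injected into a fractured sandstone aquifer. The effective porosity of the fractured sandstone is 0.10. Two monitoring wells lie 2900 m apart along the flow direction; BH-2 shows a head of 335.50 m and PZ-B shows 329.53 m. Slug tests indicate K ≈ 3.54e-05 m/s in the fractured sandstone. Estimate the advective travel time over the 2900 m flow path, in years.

126

Convert K: 3.54e-05 m/s × 86400 = 3.059 m/day.
Hydraulic gradient i = (335.50 − 329.53) / 2900 = 5.97 / 2900 = 0.002059.
Darcy flux q = K · i = 3.059 × 0.002059 = 0.006296 m/day.
Seepage velocity v = q / n_e = 0.006296 / 0.10 = 0.06296 m/day.
Travel time t = L / v = 2900 / 0.06296 = 46058 days = 126.1 years.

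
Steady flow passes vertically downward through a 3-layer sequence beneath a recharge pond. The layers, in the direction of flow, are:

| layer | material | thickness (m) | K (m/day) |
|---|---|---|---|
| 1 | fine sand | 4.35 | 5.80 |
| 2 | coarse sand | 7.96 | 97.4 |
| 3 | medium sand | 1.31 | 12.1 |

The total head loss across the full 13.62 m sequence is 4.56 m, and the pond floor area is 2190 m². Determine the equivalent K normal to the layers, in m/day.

14.5

Flow is perpendicular to layering, so the layers act in series and the equivalent K is the thickness-weighted harmonic mean.
Total thickness L = 4.35 + 7.96 + 1.31 = 13.62 m.
Σ(b_i/K_i) = 4.35/5.80 + 7.96/97.4 + 1.31/12.1 = 0.9400 d.
K_eq = L / Σ(b_i/K_i) = 13.62 / 0.9400 = 14.49 m/day.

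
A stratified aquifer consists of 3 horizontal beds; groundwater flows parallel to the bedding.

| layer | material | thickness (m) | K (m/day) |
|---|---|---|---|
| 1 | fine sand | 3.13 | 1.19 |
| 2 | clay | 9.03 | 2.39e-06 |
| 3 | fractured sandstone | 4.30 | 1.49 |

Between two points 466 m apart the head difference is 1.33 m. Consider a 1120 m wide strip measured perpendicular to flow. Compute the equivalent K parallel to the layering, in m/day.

Flow is parallel to layering, so each bed carries its own Darcy discharge and the transmissivities add.
Σ(K_i·b_i) = 1.19×3.13 + 2.39e-06×9.03 + 1.49×4.30 = 10.13 m²/day.
Total thickness b = 16.46 m, so K_eq = Σ(K_i·b_i)/b = 0.6155 m/day.

0.616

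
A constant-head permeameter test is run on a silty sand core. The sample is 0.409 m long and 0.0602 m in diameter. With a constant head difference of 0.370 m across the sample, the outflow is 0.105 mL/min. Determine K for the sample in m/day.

0.0587

Cross-sectional area A = π·(d/2)² = π × (0.0602/2)² = 0.002846 m².
Convert discharge: 0.105 mL/min = 1.750e-09 m³/s.
Darcy's law rearranged: K = Q·L / (A·Δh) = 1.750e-09 × 0.409 / (0.002846 × 0.370) = 6.796e-07 m/s = 0.05872 m/day.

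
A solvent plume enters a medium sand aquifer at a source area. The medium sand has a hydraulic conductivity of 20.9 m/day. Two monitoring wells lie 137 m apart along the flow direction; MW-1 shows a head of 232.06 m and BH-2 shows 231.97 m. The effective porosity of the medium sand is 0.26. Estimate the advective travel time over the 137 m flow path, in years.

7.10

Hydraulic gradient i = (232.06 − 231.97) / 137 = 0.09 / 137 = 0.0006569.
Darcy flux q = K · i = 20.90 × 0.0006569 = 0.01373 m/day.
Seepage velocity v = q / n_e = 0.01373 / 0.26 = 0.05281 m/day.
Travel time t = L / v = 137 / 0.05281 = 2594 days = 7.103 years.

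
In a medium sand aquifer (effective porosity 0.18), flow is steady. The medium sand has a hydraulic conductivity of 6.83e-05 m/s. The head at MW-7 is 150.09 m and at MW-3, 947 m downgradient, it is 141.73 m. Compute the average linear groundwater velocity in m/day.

Convert K: 6.83e-05 m/s × 86400 = 5.901 m/day.
Hydraulic gradient i = (150.09 − 141.73) / 947 = 8.36 / 947 = 0.008828.
Darcy flux q = K · i = 5.901 × 0.008828 = 0.05209 m/day.
Seepage velocity v = q / n_e = 0.05209 / 0.18 = 0.2894 m/day.

0.289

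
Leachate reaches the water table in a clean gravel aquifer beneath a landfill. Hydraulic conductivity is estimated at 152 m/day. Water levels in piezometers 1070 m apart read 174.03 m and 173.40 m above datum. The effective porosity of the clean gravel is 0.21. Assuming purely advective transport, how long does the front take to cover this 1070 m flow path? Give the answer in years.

Hydraulic gradient i = (174.03 − 173.40) / 1070 = 0.63 / 1070 = 0.0005888.
Darcy flux q = K · i = 152.0 × 0.0005888 = 0.08950 m/day.
Seepage velocity v = q / n_e = 0.08950 / 0.21 = 0.4262 m/day.
Travel time t = L / v = 1070 / 0.4262 = 2511 days = 6.874 years.

6.87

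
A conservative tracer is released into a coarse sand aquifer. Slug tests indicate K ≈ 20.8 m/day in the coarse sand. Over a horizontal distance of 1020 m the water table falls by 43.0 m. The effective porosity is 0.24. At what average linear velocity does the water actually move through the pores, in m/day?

3.65

Hydraulic gradient i = Δh / L = 43.0 / 1020 = 0.04216.
Darcy flux q = K · i = 20.80 × 0.04216 = 0.8769 m/day.
Seepage velocity v = q / n_e = 0.8769 / 0.24 = 3.654 m/day.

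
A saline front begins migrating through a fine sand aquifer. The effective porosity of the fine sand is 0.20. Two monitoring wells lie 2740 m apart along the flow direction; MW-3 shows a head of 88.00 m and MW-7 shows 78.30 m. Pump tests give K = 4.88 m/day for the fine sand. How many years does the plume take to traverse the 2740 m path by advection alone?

Hydraulic gradient i = (88.00 − 78.30) / 2740 = 9.7 / 2740 = 0.003540.
Darcy flux q = K · i = 4.880 × 0.003540 = 0.01728 m/day.
Seepage velocity v = q / n_e = 0.01728 / 0.20 = 0.08638 m/day.
Travel time t = L / v = 2740 / 0.08638 = 31720 days = 86.85 years.

86.8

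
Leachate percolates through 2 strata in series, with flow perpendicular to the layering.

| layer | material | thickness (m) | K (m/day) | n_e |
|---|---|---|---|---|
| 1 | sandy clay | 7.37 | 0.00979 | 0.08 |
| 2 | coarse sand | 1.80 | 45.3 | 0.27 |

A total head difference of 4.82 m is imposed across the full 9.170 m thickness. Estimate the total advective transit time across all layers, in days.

With flow normal to the layers, continuity requires the same specific discharge q through every layer.
Σ(b_i/K_i) = 7.37/0.00979 + 1.80/45.3 = 752.8 d.
q = Δh / Σ(b_i/K_i) = 4.82 / 752.8 = 0.006402 m/day.
In each layer the seepage velocity is v_i = q/n_i, so the layer transit time is t_i = b_i·n_i / q:
  layer 1 (sandy clay): t_1 = 7.37 × 0.08 / 0.006402 = 92.09 d
  layer 2 (coarse sand): t_2 = 1.80 × 0.27 / 0.006402 = 75.91 d
Total t = Σ t_i = 168.0 days.

168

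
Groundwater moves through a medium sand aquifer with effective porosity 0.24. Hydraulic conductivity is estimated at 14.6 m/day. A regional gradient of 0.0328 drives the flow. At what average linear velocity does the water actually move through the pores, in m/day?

Hydraulic gradient i = 0.0328.
Darcy flux q = K · i = 14.60 × 0.03280 = 0.4789 m/day.
Seepage velocity v = q / n_e = 0.4789 / 0.24 = 1.995 m/day.

2.00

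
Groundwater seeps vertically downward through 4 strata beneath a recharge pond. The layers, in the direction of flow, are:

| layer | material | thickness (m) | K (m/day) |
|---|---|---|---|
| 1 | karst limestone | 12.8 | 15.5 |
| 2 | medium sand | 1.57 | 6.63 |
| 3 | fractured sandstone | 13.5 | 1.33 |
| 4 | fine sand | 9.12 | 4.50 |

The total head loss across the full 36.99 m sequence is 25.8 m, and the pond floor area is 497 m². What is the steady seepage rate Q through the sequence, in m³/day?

968

Flow is perpendicular to layering, so the layers act in series and the equivalent K is the thickness-weighted harmonic mean.
Total thickness L = 12.8 + 1.57 + 13.5 + 9.12 = 36.99 m.
Σ(b_i/K_i) = 12.8/15.5 + 1.57/6.63 + 13.5/1.33 + 9.12/4.50 = 13.24 d.
K_eq = L / Σ(b_i/K_i) = 36.99 / 13.24 = 2.794 m/day.
Q = K_eq · A · (Δh/L) = 2.794 × 497 × (25.8/36.99) = 968.5 m³/day.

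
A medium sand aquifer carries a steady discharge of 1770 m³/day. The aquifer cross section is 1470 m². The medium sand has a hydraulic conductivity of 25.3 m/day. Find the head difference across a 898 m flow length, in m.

From Q = K·A·i, i = Q / (K·A) = 1770 / (25.30 × 1470) = 0.04759.
Head loss Δh = i · L = 0.04759 × 898 = 42.74 m.

42.7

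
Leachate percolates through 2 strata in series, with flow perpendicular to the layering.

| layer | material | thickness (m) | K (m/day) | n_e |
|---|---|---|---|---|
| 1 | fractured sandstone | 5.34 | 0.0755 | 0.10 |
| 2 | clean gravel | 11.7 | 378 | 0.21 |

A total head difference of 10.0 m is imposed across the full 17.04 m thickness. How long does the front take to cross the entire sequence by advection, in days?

21.2

With flow normal to the layers, continuity requires the same specific discharge q through every layer.
Σ(b_i/K_i) = 5.34/0.0755 + 11.7/378 = 70.76 d.
q = Δh / Σ(b_i/K_i) = 10.0 / 70.76 = 0.1413 m/day.
In each layer the seepage velocity is v_i = q/n_i, so the layer transit time is t_i = b_i·n_i / q:
  layer 1 (fractured sandstone): t_1 = 5.34 × 0.10 / 0.1413 = 3.779 d
  layer 2 (clean gravel): t_2 = 11.7 × 0.21 / 0.1413 = 17.39 d
Total t = Σ t_i = 21.16 days.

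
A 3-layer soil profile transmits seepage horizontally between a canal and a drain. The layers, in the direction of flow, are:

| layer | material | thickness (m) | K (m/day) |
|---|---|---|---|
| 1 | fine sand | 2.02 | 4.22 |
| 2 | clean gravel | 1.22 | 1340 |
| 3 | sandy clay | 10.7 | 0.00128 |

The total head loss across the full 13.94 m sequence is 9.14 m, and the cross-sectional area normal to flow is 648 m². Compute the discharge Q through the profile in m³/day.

Flow is perpendicular to layering, so the layers act in series and the equivalent K is the thickness-weighted harmonic mean.
Total thickness L = 2.02 + 1.22 + 10.7 = 13.94 m.
Σ(b_i/K_i) = 2.02/4.22 + 1.22/1340 + 10.7/0.00128 = 8360 d.
K_eq = L / Σ(b_i/K_i) = 13.94 / 8360 = 0.001667 m/day.
Q = K_eq · A · (Δh/L) = 0.001667 × 648 × (9.14/13.94) = 0.7085 m³/day.

0.708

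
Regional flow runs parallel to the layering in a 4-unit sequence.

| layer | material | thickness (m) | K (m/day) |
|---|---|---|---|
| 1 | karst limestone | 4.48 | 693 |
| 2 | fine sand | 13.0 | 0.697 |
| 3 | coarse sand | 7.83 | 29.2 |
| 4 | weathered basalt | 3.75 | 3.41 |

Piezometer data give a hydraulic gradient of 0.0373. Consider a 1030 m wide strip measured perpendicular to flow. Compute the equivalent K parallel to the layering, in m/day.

115

Flow is parallel to layering, so each bed carries its own Darcy discharge and the transmissivities add.
Σ(K_i·b_i) = 693×4.48 + 0.697×13.0 + 29.2×7.83 + 3.41×3.75 = 3355 m²/day.
Total thickness b = 29.06 m, so K_eq = Σ(K_i·b_i)/b = 115.5 m/day.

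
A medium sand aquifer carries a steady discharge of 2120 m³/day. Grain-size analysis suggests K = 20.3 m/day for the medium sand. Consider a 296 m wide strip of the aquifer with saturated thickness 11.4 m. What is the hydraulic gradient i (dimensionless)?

0.0309

Cross-sectional area A = 296 × 11.4 = 3374 m².
From Q = K·A·i, i = Q / (K·A) = 2120 / (20.30 × 3374) = 0.03095.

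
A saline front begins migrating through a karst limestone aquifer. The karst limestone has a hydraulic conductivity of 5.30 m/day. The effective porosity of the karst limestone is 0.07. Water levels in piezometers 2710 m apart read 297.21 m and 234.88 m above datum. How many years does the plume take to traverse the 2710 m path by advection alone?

Hydraulic gradient i = (297.21 − 234.88) / 2710 = 62.33 / 2710 = 0.02300.
Darcy flux q = K · i = 5.300 × 0.02300 = 0.1219 m/day.
Seepage velocity v = q / n_e = 0.1219 / 0.07 = 1.741 m/day.
Travel time t = L / v = 2710 / 1.741 = 1556 days = 4.261 years.

4.26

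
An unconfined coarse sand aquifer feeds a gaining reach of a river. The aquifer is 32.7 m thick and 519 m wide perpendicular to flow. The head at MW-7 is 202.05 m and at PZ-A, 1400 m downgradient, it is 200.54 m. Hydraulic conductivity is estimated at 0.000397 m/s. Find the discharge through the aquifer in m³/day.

628

Convert K: 0.000397 m/s × 86400 = 34.30 m/day.
Cross-sectional area A = 519 × 32.7 = 16971 m².
Hydraulic gradient i = (202.05 − 200.54) / 1400 = 1.51 / 1400 = 0.001079.
Darcy's law: Q = K · A · i = 34.30 × 16971 × 0.001079 = 627.9 m³/day.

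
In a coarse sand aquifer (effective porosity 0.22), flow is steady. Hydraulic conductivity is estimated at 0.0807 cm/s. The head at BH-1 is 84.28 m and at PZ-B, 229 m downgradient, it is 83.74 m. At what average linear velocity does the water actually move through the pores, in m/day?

0.747

Convert K: 0.0807 cm/s × 864 = 69.72 m/day.
Hydraulic gradient i = (84.28 − 83.74) / 229 = 0.54 / 229 = 0.002358.
Darcy flux q = K · i = 69.72 × 0.002358 = 0.1644 m/day.
Seepage velocity v = q / n_e = 0.1644 / 0.22 = 0.7473 m/day.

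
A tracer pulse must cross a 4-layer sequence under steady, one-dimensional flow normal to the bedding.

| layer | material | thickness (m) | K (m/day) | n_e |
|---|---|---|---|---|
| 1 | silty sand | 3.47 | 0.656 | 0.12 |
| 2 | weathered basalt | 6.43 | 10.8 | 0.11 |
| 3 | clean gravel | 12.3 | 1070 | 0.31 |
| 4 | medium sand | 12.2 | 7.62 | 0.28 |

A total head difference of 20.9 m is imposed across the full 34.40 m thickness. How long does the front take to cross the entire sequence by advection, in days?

With flow normal to the layers, continuity requires the same specific discharge q through every layer.
Σ(b_i/K_i) = 3.47/0.656 + 6.43/10.8 + 12.3/1070 + 12.2/7.62 = 7.498 d.
q = Δh / Σ(b_i/K_i) = 20.9 / 7.498 = 2.788 m/day.
In each layer the seepage velocity is v_i = q/n_i, so the layer transit time is t_i = b_i·n_i / q:
  layer 1 (silty sand): t_1 = 3.47 × 0.12 / 2.788 = 0.1494 d
  layer 2 (weathered basalt): t_2 = 6.43 × 0.11 / 2.788 = 0.2537 d
  layer 3 (clean gravel): t_3 = 12.3 × 0.31 / 2.788 = 1.368 d
  layer 4 (medium sand): t_4 = 12.2 × 0.28 / 2.788 = 1.225 d
Total t = Σ t_i = 2.996 days.

3.00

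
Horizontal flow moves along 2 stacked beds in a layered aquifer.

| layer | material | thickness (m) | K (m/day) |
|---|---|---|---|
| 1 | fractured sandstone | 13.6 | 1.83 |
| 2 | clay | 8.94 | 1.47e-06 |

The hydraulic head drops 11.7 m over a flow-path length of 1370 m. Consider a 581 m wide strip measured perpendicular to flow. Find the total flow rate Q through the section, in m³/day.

Flow is parallel to layering, so each bed carries its own Darcy discharge and the transmissivities add.
Σ(K_i·b_i) = 1.83×13.6 + 1.47e-06×8.94 = 24.89 m²/day.
Hydraulic gradient i = Δh / L = 11.7 / 1370 = 0.008540.
Q = Σ(K_i·b_i) · W · i = 24.89 × 581 × 0.008540 = 123.5 m³/day.

123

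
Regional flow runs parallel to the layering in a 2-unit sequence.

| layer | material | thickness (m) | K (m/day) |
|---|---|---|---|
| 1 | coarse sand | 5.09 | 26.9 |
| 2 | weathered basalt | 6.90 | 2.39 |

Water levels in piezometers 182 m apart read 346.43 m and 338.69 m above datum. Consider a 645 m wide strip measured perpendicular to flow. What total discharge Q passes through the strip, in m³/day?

4210

Flow is parallel to layering, so each bed carries its own Darcy discharge and the transmissivities add.
Σ(K_i·b_i) = 26.9×5.09 + 2.39×6.90 = 153.4 m²/day.
Hydraulic gradient i = (346.43 − 338.69) / 182 = 7.74 / 182 = 0.04253.
Q = Σ(K_i·b_i) · W · i = 153.4 × 645 × 0.04253 = 4208 m³/day.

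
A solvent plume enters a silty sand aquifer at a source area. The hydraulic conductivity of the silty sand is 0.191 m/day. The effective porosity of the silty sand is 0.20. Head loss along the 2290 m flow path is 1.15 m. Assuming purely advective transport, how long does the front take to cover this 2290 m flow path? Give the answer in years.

13100

Hydraulic gradient i = Δh / L = 1.15 / 2290 = 0.0005022.
Darcy flux q = K · i = 0.1910 × 0.0005022 = 9.592e-05 m/day.
Seepage velocity v = q / n_e = 9.592e-05 / 0.20 = 0.0004796 m/day.
Travel time t = L / v = 2290 / 0.0004796 = 4.775e+06 days = 13073 years.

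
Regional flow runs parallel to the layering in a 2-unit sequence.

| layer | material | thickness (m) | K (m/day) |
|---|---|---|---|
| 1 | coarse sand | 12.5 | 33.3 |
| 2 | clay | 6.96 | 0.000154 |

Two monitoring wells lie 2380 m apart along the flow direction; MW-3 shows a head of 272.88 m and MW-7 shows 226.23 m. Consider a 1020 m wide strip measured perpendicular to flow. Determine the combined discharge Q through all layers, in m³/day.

8320

Flow is parallel to layering, so each bed carries its own Darcy discharge and the transmissivities add.
Σ(K_i·b_i) = 33.3×12.5 + 0.000154×6.96 = 416.3 m²/day.
Hydraulic gradient i = (272.88 − 226.23) / 2380 = 46.65 / 2380 = 0.01960.
Q = Σ(K_i·b_i) · W · i = 416.3 × 1020 × 0.01960 = 8322 m³/day.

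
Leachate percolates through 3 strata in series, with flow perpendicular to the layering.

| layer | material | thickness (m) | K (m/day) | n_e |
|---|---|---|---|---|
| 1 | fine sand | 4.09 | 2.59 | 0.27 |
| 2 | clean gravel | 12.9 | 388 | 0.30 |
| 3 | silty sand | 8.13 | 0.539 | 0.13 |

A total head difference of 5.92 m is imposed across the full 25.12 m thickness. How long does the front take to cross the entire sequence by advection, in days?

With flow normal to the layers, continuity requires the same specific discharge q through every layer.
Σ(b_i/K_i) = 4.09/2.59 + 12.9/388 + 8.13/0.539 = 16.70 d.
q = Δh / Σ(b_i/K_i) = 5.92 / 16.70 = 0.3546 m/day.
In each layer the seepage velocity is v_i = q/n_i, so the layer transit time is t_i = b_i·n_i / q:
  layer 1 (fine sand): t_1 = 4.09 × 0.27 / 0.3546 = 3.114 d
  layer 2 (clean gravel): t_2 = 12.9 × 0.30 / 0.3546 = 10.91 d
  layer 3 (silty sand): t_3 = 8.13 × 0.13 / 0.3546 = 2.981 d
Total t = Σ t_i = 17.01 days.

17.0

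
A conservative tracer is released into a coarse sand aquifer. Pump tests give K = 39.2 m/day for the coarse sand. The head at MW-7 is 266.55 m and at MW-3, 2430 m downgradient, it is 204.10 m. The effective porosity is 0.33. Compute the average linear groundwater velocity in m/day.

3.05

Hydraulic gradient i = (266.55 − 204.10) / 2430 = 62.45 / 2430 = 0.02570.
Darcy flux q = K · i = 39.20 × 0.02570 = 1.007 m/day.
Seepage velocity v = q / n_e = 1.007 / 0.33 = 3.053 m/day.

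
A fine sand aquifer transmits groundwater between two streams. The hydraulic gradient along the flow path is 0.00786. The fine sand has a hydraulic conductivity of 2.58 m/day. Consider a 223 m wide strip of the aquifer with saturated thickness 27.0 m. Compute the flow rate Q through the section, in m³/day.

Cross-sectional area A = 223 × 27.0 = 6021 m².
Hydraulic gradient i = 0.00786.
Darcy's law: Q = K · A · i = 2.580 × 6021 × 0.007860 = 122.1 m³/day.

122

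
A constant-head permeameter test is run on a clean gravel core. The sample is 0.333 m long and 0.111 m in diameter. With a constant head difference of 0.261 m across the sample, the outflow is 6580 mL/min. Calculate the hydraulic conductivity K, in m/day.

Cross-sectional area A = π·(d/2)² = π × (0.111/2)² = 0.009677 m².
Convert discharge: 6580 mL/min = 0.0001097 m³/s.
Darcy's law rearranged: K = Q·L / (A·Δh) = 0.0001097 × 0.333 / (0.009677 × 0.261) = 0.01446 m/s = 1249 m/day.

1250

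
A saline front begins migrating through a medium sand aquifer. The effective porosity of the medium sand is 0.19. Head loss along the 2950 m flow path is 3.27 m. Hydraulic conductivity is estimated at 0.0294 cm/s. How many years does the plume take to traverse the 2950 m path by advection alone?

54.5

Convert K: 0.0294 cm/s × 864 = 25.40 m/day.
Hydraulic gradient i = Δh / L = 3.27 / 2950 = 0.001108.
Darcy flux q = K · i = 25.40 × 0.001108 = 0.02816 m/day.
Seepage velocity v = q / n_e = 0.02816 / 0.19 = 0.1482 m/day.
Travel time t = L / v = 2950 / 0.1482 = 19906 days = 54.50 years.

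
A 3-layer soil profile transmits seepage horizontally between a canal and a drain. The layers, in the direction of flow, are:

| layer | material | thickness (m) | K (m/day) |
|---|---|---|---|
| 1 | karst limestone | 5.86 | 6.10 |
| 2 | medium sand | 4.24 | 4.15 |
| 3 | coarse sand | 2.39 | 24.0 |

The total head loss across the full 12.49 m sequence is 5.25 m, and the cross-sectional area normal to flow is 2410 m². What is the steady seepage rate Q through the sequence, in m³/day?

6080

Flow is perpendicular to layering, so the layers act in series and the equivalent K is the thickness-weighted harmonic mean.
Total thickness L = 5.86 + 4.24 + 2.39 = 12.49 m.
Σ(b_i/K_i) = 5.86/6.10 + 4.24/4.15 + 2.39/24.0 = 2.082 d.
K_eq = L / Σ(b_i/K_i) = 12.49 / 2.082 = 5.999 m/day.
Q = K_eq · A · (Δh/L) = 5.999 × 2410 × (5.25/12.49) = 6077 m³/day.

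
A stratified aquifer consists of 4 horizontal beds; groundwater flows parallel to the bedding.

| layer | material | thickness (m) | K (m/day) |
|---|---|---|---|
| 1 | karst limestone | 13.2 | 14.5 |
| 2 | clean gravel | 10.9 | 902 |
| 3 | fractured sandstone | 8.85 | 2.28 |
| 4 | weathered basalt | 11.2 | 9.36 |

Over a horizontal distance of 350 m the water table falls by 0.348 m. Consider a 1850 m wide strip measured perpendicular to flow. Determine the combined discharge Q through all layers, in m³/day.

18700

Flow is parallel to layering, so each bed carries its own Darcy discharge and the transmissivities add.
Σ(K_i·b_i) = 14.5×13.2 + 902×10.9 + 2.28×8.85 + 9.36×11.2 = 10148 m²/day.
Hydraulic gradient i = Δh / L = 0.348 / 350 = 0.0009943.
Q = Σ(K_i·b_i) · W · i = 10148 × 1850 × 0.0009943 = 18667 m³/day.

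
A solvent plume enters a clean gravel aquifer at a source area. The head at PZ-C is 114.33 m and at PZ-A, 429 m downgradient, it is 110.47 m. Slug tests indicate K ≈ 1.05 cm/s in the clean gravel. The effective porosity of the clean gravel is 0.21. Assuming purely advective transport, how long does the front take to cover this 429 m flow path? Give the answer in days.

Convert K: 1.05 cm/s × 864 = 907.2 m/day.
Hydraulic gradient i = (114.33 − 110.47) / 429 = 3.86 / 429 = 0.008998.
Darcy flux q = K · i = 907.2 × 0.008998 = 8.163 m/day.
Seepage velocity v = q / n_e = 8.163 / 0.21 = 38.87 m/day.
Travel time t = L / v = 429 / 38.87 = 11.04 days.

11.0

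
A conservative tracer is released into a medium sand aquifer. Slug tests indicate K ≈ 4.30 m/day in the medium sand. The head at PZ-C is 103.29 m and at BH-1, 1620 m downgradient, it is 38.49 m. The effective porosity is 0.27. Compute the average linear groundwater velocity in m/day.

0.637

Hydraulic gradient i = (103.29 − 38.49) / 1620 = 64.8 / 1620 = 0.04000.
Darcy flux q = K · i = 4.300 × 0.04000 = 0.1720 m/day.
Seepage velocity v = q / n_e = 0.1720 / 0.27 = 0.6370 m/day.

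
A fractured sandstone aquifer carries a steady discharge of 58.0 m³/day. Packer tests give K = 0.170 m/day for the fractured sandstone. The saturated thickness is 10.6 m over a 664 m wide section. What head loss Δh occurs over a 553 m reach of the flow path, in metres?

Cross-sectional area A = 664 × 10.6 = 7038 m².
From Q = K·A·i, i = Q / (K·A) = 58.0 / (0.1700 × 7038) = 0.04847.
Head loss Δh = i · L = 0.04847 × 553 = 26.81 m.

26.8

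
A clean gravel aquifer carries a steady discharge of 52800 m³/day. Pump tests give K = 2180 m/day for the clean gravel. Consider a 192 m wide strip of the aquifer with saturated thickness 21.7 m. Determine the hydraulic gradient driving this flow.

Cross-sectional area A = 192 × 21.7 = 4166 m².
From Q = K·A·i, i = Q / (K·A) = 52800 / (2180 × 4166) = 0.005813.

0.00581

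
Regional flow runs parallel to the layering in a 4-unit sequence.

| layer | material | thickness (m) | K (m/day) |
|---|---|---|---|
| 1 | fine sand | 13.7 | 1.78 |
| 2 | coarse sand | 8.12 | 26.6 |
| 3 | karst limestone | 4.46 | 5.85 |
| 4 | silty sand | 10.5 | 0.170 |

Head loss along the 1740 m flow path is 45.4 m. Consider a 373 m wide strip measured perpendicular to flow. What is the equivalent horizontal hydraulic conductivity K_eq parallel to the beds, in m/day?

7.29

Flow is parallel to layering, so each bed carries its own Darcy discharge and the transmissivities add.
Σ(K_i·b_i) = 1.78×13.7 + 26.6×8.12 + 5.85×4.46 + 0.170×10.5 = 268.3 m²/day.
Total thickness b = 36.78 m, so K_eq = Σ(K_i·b_i)/b = 7.293 m/day.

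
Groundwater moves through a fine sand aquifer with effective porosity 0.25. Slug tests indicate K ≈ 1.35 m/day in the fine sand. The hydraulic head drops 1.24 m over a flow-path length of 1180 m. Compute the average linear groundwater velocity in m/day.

0.00567

Hydraulic gradient i = Δh / L = 1.24 / 1180 = 0.001051.
Darcy flux q = K · i = 1.350 × 0.001051 = 0.001419 m/day.
Seepage velocity v = q / n_e = 0.001419 / 0.25 = 0.005675 m/day.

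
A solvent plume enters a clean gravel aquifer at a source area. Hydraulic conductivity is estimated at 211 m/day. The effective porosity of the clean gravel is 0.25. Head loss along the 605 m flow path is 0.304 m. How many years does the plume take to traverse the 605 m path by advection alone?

Hydraulic gradient i = Δh / L = 0.304 / 605 = 0.0005025.
Darcy flux q = K · i = 211.0 × 0.0005025 = 0.1060 m/day.
Seepage velocity v = q / n_e = 0.1060 / 0.25 = 0.4241 m/day.
Travel time t = L / v = 605 / 0.4241 = 1427 days = 3.906 years.

3.91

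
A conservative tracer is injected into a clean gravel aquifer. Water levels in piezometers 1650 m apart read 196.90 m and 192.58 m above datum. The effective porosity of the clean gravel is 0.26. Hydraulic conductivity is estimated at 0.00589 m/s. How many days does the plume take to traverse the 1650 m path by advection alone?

Convert K: 0.00589 m/s × 86400 = 508.9 m/day.
Hydraulic gradient i = (196.90 − 192.58) / 1650 = 4.32 / 1650 = 0.002618.
Darcy flux q = K · i = 508.9 × 0.002618 = 1.332 m/day.
Seepage velocity v = q / n_e = 1.332 / 0.26 = 5.125 m/day.
Travel time t = L / v = 1650 / 5.125 = 322.0 days.

322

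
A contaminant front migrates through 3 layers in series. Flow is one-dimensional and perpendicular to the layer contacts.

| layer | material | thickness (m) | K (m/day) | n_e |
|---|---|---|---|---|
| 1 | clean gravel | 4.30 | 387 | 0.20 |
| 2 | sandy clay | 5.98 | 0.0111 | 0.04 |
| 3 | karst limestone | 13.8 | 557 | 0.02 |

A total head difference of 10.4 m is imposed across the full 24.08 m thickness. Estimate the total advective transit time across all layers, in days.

71.2

With flow normal to the layers, continuity requires the same specific discharge q through every layer.
Σ(b_i/K_i) = 4.30/387 + 5.98/0.0111 + 13.8/557 = 538.8 d.
q = Δh / Σ(b_i/K_i) = 10.4 / 538.8 = 0.01930 m/day.
In each layer the seepage velocity is v_i = q/n_i, so the layer transit time is t_i = b_i·n_i / q:
  layer 1 (clean gravel): t_1 = 4.30 × 0.20 / 0.01930 = 44.55 d
  layer 2 (sandy clay): t_2 = 5.98 × 0.04 / 0.01930 = 12.39 d
  layer 3 (karst limestone): t_3 = 13.8 × 0.02 / 0.01930 = 14.30 d
Total t = Σ t_i = 71.24 days.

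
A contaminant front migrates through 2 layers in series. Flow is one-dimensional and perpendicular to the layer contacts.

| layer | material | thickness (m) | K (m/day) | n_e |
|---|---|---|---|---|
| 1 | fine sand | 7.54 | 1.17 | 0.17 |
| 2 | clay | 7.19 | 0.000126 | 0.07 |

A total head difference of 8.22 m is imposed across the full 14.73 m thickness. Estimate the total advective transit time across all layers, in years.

33.9

With flow normal to the layers, continuity requires the same specific discharge q through every layer.
Σ(b_i/K_i) = 7.54/1.17 + 7.19/0.000126 = 57070 d.
q = Δh / Σ(b_i/K_i) = 8.22 / 57070 = 0.0001440 m/day.
In each layer the seepage velocity is v_i = q/n_i, so the layer transit time is t_i = b_i·n_i / q:
  layer 1 (fine sand): t_1 = 7.54 × 0.17 / 0.0001440 = 8899 d
  layer 2 (clay): t_2 = 7.19 × 0.07 / 0.0001440 = 3494 d
Total t = Σ t_i = 12394 days = 33.93 years.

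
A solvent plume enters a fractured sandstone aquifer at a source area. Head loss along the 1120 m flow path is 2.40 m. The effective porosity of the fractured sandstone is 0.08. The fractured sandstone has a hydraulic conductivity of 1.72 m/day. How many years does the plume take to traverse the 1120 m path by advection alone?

66.6

Hydraulic gradient i = Δh / L = 2.40 / 1120 = 0.002143.
Darcy flux q = K · i = 1.720 × 0.002143 = 0.003686 m/day.
Seepage velocity v = q / n_e = 0.003686 / 0.08 = 0.04607 m/day.
Travel time t = L / v = 1120 / 0.04607 = 24310 days = 66.56 years.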